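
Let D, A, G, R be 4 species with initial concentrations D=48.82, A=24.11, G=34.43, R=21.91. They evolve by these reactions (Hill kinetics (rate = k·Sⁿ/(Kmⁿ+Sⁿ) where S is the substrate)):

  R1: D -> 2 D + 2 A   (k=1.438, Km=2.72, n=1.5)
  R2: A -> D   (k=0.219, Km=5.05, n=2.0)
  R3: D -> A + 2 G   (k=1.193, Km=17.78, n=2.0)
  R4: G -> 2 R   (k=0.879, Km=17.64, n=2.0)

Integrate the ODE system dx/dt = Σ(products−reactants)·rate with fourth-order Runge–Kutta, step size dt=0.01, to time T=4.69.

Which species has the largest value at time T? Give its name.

RK4 with dt=0.01: 469 steps to T=4.69. Trajectory (selected grid times):
t=0.00: D=48.82 A=24.11 G=34.43 R=21.91
t=0.52: D=49.12 A=26.02 G=35.16 R=22.64
t=1.04: D=49.42 A=27.94 G=35.89 R=23.37
t=1.56: D=49.72 A=29.86 G=36.62 R=24.11
t=2.08: D=50.02 A=31.77 G=37.35 R=24.85
t=2.61: D=50.32 A=33.73 G=38.09 R=25.62
t=3.13: D=50.62 A=35.64 G=38.82 R=26.37
t=3.65: D=50.92 A=37.56 G=39.54 R=27.13
t=4.17: D=51.21 A=39.48 G=40.27 R=27.90
t=4.69: D=51.51 A=41.40 G=40.99 R=28.67
At T=4.69: D=51.51 A=41.40 G=40.99 R=28.67; the largest is D.

Dominant species at T: D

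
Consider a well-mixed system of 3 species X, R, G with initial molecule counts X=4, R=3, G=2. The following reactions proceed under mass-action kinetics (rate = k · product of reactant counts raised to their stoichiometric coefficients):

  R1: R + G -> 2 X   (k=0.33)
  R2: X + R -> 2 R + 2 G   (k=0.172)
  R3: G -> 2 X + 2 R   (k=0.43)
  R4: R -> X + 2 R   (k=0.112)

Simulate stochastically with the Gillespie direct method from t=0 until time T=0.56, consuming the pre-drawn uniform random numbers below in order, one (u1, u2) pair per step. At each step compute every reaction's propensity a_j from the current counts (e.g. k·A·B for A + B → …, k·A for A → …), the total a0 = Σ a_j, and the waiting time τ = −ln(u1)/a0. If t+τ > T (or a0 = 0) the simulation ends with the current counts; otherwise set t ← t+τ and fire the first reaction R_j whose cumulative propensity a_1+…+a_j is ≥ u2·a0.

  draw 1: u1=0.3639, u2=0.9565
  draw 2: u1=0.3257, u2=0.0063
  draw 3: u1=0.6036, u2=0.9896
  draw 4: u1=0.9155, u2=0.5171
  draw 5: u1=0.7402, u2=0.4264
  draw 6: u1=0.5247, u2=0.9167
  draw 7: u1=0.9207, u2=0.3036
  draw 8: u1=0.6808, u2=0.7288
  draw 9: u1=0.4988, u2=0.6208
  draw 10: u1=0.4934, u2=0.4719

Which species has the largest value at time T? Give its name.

t=0.000: X=4 R=3 G=2
Draw 1: a1=1.980, a2=2.064, a3=0.860, a4=0.336, a0=5.240; τ=−ln(0.3639)/5.240=0.193 → t=0.193; u2·a0=0.9565·5.240=5.012; a1+…+a3=4.904 < 5.012 ≤ a1+…+a4=5.240 → R4 fires; X=5 R=4 G=2
Draw 2: a1=2.640, a2=3.440, a3=0.860, a4=0.448, a0=7.388; τ=−ln(0.3257)/7.388=0.152 → t=0.345; u2·a0=0.0063·7.388=0.047 ≤ a1=2.640 → R1 fires; X=7 R=3 G=1
Draw 3: a1=0.990, a2=3.612, a3=0.430, a4=0.336, a0=5.368; τ=−ln(0.6036)/5.368=0.094 → t=0.439; u2·a0=0.9896·5.368=5.312; a1+…+a3=5.032 < 5.312 ≤ a1+…+a4=5.368 → R4 fires; X=8 R=4 G=1
Draw 4: a1=1.320, a2=5.504, a3=0.430, a4=0.448, a0=7.702; τ=−ln(0.9155)/7.702=0.011 → t=0.450; u2·a0=0.5171·7.702=3.983; a1=1.320 < 3.983 ≤ a1+a2=6.824 → R2 fires; X=7 R=5 G=3
Draw 5: a1=4.950, a2=6.020, a3=1.290, a4=0.560, a0=12.820; τ=−ln(0.7402)/12.820=0.023 → t=0.474; u2·a0=0.4264·12.820=5.466; a1=4.950 < 5.466 ≤ a1+a2=10.970 → R2 fires; X=6 R=6 G=5
Draw 6: a1=9.900, a2=6.192, a3=2.150, a4=0.672, a0=18.914; τ=−ln(0.5247)/18.914=0.034 → t=0.508; u2·a0=0.9167·18.914=17.338; a1+a2=16.092 < 17.338 ≤ a1+…+a3=18.242 → R3 fires; X=8 R=8 G=4
Draw 7: a1=10.560, a2=11.008, a3=1.720, a4=0.896, a0=24.184; τ=−ln(0.9207)/24.184=0.003 → t=0.511; u2·a0=0.3036·24.184=7.342 ≤ a1=10.560 → R1 fires; X=10 R=7 G=3
Draw 8: a1=6.930, a2=12.040, a3=1.290, a4=0.784, a0=21.044; τ=−ln(0.6808)/21.044=0.018 → t=0.530; u2·a0=0.7288·21.044=15.337; a1=6.930 < 15.337 ≤ a1+a2=18.970 → R2 fires; X=9 R=8 G=5
Draw 9: a1=13.200, a2=12.384, a3=2.150, a4=0.896, a0=28.630; τ=−ln(0.4988)/28.630=0.024 → t=0.554; u2·a0=0.6208·28.630=17.774; a1=13.200 < 17.774 ≤ a1+a2=25.584 → R2 fires; X=8 R=9 G=7
Draw 10: a1=20.790, a2=12.384, a3=3.010, a4=1.008, a0=37.192; τ=−ln(0.4934)/37.192=0.019 → t=0.573 > T=0.56: stop.
At T=0.56: X=8 R=9 G=7; the largest is R.

Dominant species at T: R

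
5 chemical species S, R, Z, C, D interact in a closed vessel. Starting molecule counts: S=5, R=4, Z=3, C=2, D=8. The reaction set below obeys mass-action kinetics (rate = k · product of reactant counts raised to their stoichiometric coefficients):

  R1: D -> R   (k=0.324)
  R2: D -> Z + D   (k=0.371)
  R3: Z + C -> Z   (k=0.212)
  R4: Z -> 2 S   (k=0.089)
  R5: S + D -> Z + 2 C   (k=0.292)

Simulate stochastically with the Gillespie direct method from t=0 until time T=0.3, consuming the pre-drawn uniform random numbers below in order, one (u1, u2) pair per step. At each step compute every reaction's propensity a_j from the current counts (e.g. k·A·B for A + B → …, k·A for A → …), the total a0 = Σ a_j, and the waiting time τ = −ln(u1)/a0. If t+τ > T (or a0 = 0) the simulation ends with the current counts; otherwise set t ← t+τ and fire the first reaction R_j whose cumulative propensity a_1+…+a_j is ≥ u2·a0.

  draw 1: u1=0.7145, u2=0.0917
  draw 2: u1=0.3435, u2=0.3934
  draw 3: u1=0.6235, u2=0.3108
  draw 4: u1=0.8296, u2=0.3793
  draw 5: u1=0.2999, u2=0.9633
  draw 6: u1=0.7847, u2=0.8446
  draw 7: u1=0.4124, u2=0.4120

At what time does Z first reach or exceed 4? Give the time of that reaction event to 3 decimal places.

t=0.000: S=5 R=4 Z=3 C=2 D=8
Draw 1: a1=2.592, a2=2.968, a3=1.272, a4=0.267, a5=11.680, a0=18.779; τ=−ln(0.7145)/18.779=0.018 → t=0.018; u2·a0=0.0917·18.779=1.722 ≤ a1=2.592 → R1 fires; S=5 R=5 Z=3 C=2 D=7
Draw 2: a1=2.268, a2=2.597, a3=1.272, a4=0.267, a5=10.220, a0=16.624; τ=−ln(0.3435)/16.624=0.064 → t=0.082; u2·a0=0.3934·16.624=6.540; a1+…+a4=6.404 < 6.540 ≤ a1+…+a5=16.624 → R5 fires; S=4 R=5 Z=4 C=4 D=6
Draw 3: a1=1.944, a2=2.226, a3=3.392, a4=0.356, a5=7.008, a0=14.926; τ=−ln(0.6235)/14.926=0.032 → t=0.114; u2·a0=0.3108·14.926=4.639; a1+a2=4.170 < 4.639 ≤ a1+…+a3=7.562 → R3 fires; S=4 R=5 Z=4 C=3 D=6
Draw 4: a1=1.944, a2=2.226, a3=2.544, a4=0.356, a5=7.008, a0=14.078; τ=−ln(0.8296)/14.078=0.013 → t=0.127; u2·a0=0.3793·14.078=5.340; a1+a2=4.170 < 5.340 ≤ a1+…+a3=6.714 → R3 fires; S=4 R=5 Z=4 C=2 D=6
Draw 5: a1=1.944, a2=2.226, a3=1.696, a4=0.356, a5=7.008, a0=13.230; τ=−ln(0.2999)/13.230=0.091 → t=0.218; u2·a0=0.9633·13.230=12.744; a1+…+a4=6.222 < 12.744 ≤ a1+…+a5=13.230 → R5 fires; S=3 R=5 Z=5 C=4 D=5
Draw 6: a1=1.620, a2=1.855, a3=4.240, a4=0.445, a5=4.380, a0=12.540; τ=−ln(0.7847)/12.540=0.019 → t=0.237; u2·a0=0.8446·12.540=10.591; a1+…+a4=8.160 < 10.591 ≤ a1+…+a5=12.540 → R5 fires; S=2 R=5 Z=6 C=6 D=4
Draw 7: a1=1.296, a2=1.484, a3=7.632, a4=0.534, a5=2.336, a0=13.282; τ=−ln(0.4124)/13.282=0.067 → t=0.304 > T=0.3: stop.
Z first becomes ≥ 4 when it reaches 4 at the event at t=0.082.

Threshold first reached at t = 0.082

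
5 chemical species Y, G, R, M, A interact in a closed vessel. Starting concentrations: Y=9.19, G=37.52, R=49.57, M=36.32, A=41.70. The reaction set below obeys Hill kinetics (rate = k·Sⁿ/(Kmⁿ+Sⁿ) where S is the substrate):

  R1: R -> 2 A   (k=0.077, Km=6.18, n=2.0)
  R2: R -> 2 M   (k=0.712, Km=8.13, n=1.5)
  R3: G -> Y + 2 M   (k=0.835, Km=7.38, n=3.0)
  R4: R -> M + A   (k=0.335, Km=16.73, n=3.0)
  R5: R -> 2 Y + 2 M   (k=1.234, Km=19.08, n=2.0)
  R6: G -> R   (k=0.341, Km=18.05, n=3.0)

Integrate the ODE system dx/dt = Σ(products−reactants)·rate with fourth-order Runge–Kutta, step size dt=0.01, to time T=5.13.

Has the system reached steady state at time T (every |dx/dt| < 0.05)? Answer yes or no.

RK4 with dt=0.01: 513 steps to T=5.13. Trajectory (selected grid times):
t=0.00: Y=9.19 G=37.52 R=49.57 M=36.32 A=41.70
t=0.57: Y=10.88 G=36.87 R=48.53 M=39.43 A=41.97
t=1.14: Y=12.57 G=36.23 R=47.49 M=42.53 A=42.24
t=1.71: Y=14.25 G=35.58 R=46.45 M=45.62 A=42.51
t=2.28: Y=15.92 G=34.94 R=45.42 M=48.70 A=42.78
t=2.85: Y=17.58 G=34.30 R=44.39 M=51.77 A=43.04
t=3.42: Y=19.24 G=33.66 R=43.37 M=54.83 A=43.31
t=3.99: Y=20.88 G=33.02 R=42.35 M=57.88 A=43.58
t=4.56: Y=22.52 G=32.38 R=41.34 M=60.91 A=43.84
t=5.13: Y=24.14 G=31.75 R=40.33 M=63.93 A=44.11
Rates at T: R1=0.0752, R2=0.6529, R3=0.8246, R4=0.3127, R5=1.0084, R6=0.2881
dx/dt at T (Σ net stoichiometry × rate): Y=+2.8414, G=-1.1127, R=-1.7611, M=+5.2845, A=+0.4632
Largest |dx/dt| is |+5.2845| (M) ≥ 0.05 → not steady.

Steady state at T: no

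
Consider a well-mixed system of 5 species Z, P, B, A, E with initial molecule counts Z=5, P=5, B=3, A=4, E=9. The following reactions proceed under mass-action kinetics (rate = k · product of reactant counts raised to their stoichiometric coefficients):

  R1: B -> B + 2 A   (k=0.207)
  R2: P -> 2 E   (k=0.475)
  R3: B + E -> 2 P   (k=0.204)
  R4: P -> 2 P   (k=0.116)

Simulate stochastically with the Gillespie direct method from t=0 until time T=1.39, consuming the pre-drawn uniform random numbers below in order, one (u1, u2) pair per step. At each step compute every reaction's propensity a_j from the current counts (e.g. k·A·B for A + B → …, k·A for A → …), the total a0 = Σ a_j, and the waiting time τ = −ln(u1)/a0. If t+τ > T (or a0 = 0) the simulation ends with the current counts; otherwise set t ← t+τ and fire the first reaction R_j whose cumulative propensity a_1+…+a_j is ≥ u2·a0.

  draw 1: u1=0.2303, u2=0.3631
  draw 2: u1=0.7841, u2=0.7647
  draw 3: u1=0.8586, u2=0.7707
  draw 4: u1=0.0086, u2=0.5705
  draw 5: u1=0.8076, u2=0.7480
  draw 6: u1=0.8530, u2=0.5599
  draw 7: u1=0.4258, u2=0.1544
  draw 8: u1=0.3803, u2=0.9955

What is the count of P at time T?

P at T = 7

t=0.000: Z=5 P=5 B=3 A=4 E=9
Draw 1: a1=0.621, a2=2.375, a3=5.508, a4=0.580, a0=9.084; τ=−ln(0.2303)/9.084=0.162 → t=0.162; u2·a0=0.3631·9.084=3.298; a1+a2=2.996 < 3.298 ≤ a1+…+a3=8.504 → R3 fires; Z=5 P=7 B=2 A=4 E=8
Draw 2: a1=0.414, a2=3.325, a3=3.264, a4=0.812, a0=7.815; τ=−ln(0.7841)/7.815=0.031 → t=0.193; u2·a0=0.7647·7.815=5.976; a1+a2=3.739 < 5.976 ≤ a1+…+a3=7.003 → R3 fires; Z=5 P=9 B=1 A=4 E=7
Draw 3: a1=0.207, a2=4.275, a3=1.428, a4=1.044, a0=6.954; τ=−ln(0.8586)/6.954=0.022 → t=0.215; u2·a0=0.7707·6.954=5.359; a1+a2=4.482 < 5.359 ≤ a1+…+a3=5.910 → R3 fires; Z=5 P=11 B=0 A=4 E=6
Draw 4: a1=0.000, a2=5.225, a3=0.000, a4=1.276, a0=6.501; τ=−ln(0.0086)/6.501=0.732 → t=0.946; u2·a0=0.5705·6.501=3.709; a1=0.000 < 3.709 ≤ a1+a2=5.225 → R2 fires; Z=5 P=10 B=0 A=4 E=8
Draw 5: a1=0.000, a2=4.750, a3=0.000, a4=1.160, a0=5.910; τ=−ln(0.8076)/5.910=0.036 → t=0.982; u2·a0=0.7480·5.910=4.421; a1=0.000 < 4.421 ≤ a1+a2=4.750 → R2 fires; Z=5 P=9 B=0 A=4 E=10
Draw 6: a1=0.000, a2=4.275, a3=0.000, a4=1.044, a0=5.319; τ=−ln(0.8530)/5.319=0.030 → t=1.012; u2·a0=0.5599·5.319=2.978; a1=0.000 < 2.978 ≤ a1+a2=4.275 → R2 fires; Z=5 P=8 B=0 A=4 E=12
Draw 7: a1=0.000, a2=3.800, a3=0.000, a4=0.928, a0=4.728; τ=−ln(0.4258)/4.728=0.181 → t=1.193; u2·a0=0.1544·4.728=0.730; a1=0.000 < 0.730 ≤ a1+a2=3.800 → R2 fires; Z=5 P=7 B=0 A=4 E=14
Draw 8: a1=0.000, a2=3.325, a3=0.000, a4=0.812, a0=4.137; τ=−ln(0.3803)/4.137=0.234 → t=1.427 > T=1.39: stop.
Read off P at T=1.39: 7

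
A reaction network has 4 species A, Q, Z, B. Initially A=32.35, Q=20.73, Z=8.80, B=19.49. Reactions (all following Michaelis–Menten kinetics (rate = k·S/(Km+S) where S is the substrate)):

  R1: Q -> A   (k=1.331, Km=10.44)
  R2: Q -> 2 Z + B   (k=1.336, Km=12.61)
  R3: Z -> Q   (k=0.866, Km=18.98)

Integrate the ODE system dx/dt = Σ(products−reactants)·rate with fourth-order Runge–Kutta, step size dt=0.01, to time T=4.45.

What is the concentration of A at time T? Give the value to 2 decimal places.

RK4 with dt=0.01: 445 steps to T=4.45. Trajectory (selected grid times):
t=0.00: A=32.35 Q=20.73 Z=8.80 B=19.49
t=0.49: A=32.78 Q=20.03 Z=9.47 B=19.89
t=0.99: A=33.22 Q=19.34 Z=10.14 B=20.30
t=1.48: A=33.64 Q=18.67 Z=10.77 B=20.70
t=1.98: A=34.06 Q=18.01 Z=11.41 B=21.09
t=2.47: A=34.47 Q=17.38 Z=12.01 B=21.47
t=2.97: A=34.88 Q=16.76 Z=12.61 B=21.86
t=3.46: A=35.28 Q=16.16 Z=13.18 B=22.23
t=3.96: A=35.68 Q=15.56 Z=13.74 B=22.60
t=4.45: A=36.07 Q=15.00 Z=14.28 B=22.96
Read off A at T=4.45: 36.07

A at T = 36.07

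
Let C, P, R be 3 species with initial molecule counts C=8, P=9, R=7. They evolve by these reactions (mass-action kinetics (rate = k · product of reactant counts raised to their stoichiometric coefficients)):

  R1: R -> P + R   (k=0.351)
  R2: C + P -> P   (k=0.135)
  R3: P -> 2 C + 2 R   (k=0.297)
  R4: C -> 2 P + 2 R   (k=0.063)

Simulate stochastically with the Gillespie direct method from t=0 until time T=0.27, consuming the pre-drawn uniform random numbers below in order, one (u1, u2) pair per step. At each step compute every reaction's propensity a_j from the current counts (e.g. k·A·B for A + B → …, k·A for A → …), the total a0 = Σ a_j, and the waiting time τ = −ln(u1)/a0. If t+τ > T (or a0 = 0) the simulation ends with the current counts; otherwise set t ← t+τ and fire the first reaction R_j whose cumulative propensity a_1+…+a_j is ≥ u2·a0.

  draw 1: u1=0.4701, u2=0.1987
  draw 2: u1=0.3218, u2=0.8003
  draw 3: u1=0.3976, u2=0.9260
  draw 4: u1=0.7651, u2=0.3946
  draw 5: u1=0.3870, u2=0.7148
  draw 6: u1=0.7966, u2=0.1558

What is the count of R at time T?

R at T = 11

t=0.000: C=8 P=9 R=7
Draw 1: a1=2.457, a2=9.720, a3=2.673, a4=0.504, a0=15.354; τ=−ln(0.4701)/15.354=0.049 → t=0.049; u2·a0=0.1987·15.354=3.051; a1=2.457 < 3.051 ≤ a1+a2=12.177 → R2 fires; C=7 P=9 R=7
Draw 2: a1=2.457, a2=8.505, a3=2.673, a4=0.441, a0=14.076; τ=−ln(0.3218)/14.076=0.081 → t=0.130; u2·a0=0.8003·14.076=11.265; a1+a2=10.962 < 11.265 ≤ a1+…+a3=13.635 → R3 fires; C=9 P=8 R=9
Draw 3: a1=3.159, a2=9.720, a3=2.376, a4=0.567, a0=15.822; τ=−ln(0.3976)/15.822=0.058 → t=0.188; u2·a0=0.9260·15.822=14.651; a1+a2=12.879 < 14.651 ≤ a1+…+a3=15.255 → R3 fires; C=11 P=7 R=11
Draw 4: a1=3.861, a2=10.395, a3=2.079, a4=0.693, a0=17.028; τ=−ln(0.7651)/17.028=0.016 → t=0.204; u2·a0=0.3946·17.028=6.719; a1=3.861 < 6.719 ≤ a1+a2=14.256 → R2 fires; C=10 P=7 R=11
Draw 5: a1=3.861, a2=9.450, a3=2.079, a4=0.630, a0=16.020; τ=−ln(0.3870)/16.020=0.059 → t=0.263; u2·a0=0.7148·16.020=11.451; a1=3.861 < 11.451 ≤ a1+a2=13.311 → R2 fires; C=9 P=7 R=11
Draw 6: a1=3.861, a2=8.505, a3=2.079, a4=0.567, a0=15.012; τ=−ln(0.7966)/15.012=0.015 → t=0.278 > T=0.27: stop.
Read off R at T=0.27: 11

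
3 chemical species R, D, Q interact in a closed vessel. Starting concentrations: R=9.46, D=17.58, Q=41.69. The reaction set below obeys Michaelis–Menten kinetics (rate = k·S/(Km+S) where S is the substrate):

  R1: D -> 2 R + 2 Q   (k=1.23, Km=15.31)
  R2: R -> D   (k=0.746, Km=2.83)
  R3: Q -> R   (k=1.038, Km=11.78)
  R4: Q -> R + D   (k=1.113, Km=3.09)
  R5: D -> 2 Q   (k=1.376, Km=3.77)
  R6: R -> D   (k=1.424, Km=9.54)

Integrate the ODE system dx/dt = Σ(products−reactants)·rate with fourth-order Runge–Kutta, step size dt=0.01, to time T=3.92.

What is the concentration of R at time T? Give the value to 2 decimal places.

R at T = 16.48

RK4 with dt=0.01: 392 steps to T=3.92. Trajectory (selected grid times):
t=0.00: R=9.46 D=17.58 Q=41.69
t=0.44: R=10.28 D=17.82 Q=42.46
t=0.87: R=11.07 D=18.07 Q=43.21
t=1.31: R=11.87 D=18.34 Q=43.98
t=1.74: R=12.64 D=18.61 Q=44.74
t=2.18: R=13.43 D=18.90 Q=45.53
t=2.61: R=14.19 D=19.19 Q=46.30
t=3.05: R=14.96 D=19.49 Q=47.09
t=3.48: R=15.72 D=19.79 Q=47.87
t=3.92: R=16.48 D=20.11 Q=48.67
Read off R at T=3.92: 16.48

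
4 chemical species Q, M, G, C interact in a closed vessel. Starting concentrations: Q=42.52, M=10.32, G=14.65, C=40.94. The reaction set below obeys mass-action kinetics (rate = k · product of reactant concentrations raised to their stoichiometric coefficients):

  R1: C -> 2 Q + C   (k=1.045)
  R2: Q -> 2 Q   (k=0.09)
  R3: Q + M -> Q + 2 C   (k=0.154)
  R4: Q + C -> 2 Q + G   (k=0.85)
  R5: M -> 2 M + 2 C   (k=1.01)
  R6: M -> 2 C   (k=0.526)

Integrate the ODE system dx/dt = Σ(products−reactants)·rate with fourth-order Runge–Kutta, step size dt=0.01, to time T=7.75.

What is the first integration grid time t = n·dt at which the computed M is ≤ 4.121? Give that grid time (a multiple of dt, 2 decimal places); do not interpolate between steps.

RK4 with dt=0.01: 775 steps to T=7.75. Trajectory (selected grid times):
t=0.00: Q=42.52 M=10.32 G=14.65 C=40.94
t=0.07: Q=96.94 M=4.56 G=66.64 C=2.56
t=0.08: Q=98.99 M=3.94 G=68.55 C=2.06
t=0.86: Q=118.15 M=0.00 G=79.51 C=0.00
t=1.72: Q=127.66 M=0.00 G=79.51 C=0.00
t=2.58: Q=137.93 M=0.00 G=79.51 C=0.00
t=3.44: Q=149.03 M=0.00 G=79.51 C=0.00
t=4.31: Q=161.17 M=0.00 G=79.51 C=0.00
t=5.17: Q=174.14 M=0.00 G=79.51 C=0.00
t=6.03: Q=188.15 M=0.00 G=79.51 C=0.00
t=6.89: Q=203.29 M=0.00 G=79.51 C=0.00
t=7.75: Q=219.65 M=0.00 G=79.51 C=0.00
M(0.07)=4.561 > 4.121 but M(0.08)=3.941 ≤ 4.121, so the first grid time is t=0.08.

Threshold first reached at t = 0.08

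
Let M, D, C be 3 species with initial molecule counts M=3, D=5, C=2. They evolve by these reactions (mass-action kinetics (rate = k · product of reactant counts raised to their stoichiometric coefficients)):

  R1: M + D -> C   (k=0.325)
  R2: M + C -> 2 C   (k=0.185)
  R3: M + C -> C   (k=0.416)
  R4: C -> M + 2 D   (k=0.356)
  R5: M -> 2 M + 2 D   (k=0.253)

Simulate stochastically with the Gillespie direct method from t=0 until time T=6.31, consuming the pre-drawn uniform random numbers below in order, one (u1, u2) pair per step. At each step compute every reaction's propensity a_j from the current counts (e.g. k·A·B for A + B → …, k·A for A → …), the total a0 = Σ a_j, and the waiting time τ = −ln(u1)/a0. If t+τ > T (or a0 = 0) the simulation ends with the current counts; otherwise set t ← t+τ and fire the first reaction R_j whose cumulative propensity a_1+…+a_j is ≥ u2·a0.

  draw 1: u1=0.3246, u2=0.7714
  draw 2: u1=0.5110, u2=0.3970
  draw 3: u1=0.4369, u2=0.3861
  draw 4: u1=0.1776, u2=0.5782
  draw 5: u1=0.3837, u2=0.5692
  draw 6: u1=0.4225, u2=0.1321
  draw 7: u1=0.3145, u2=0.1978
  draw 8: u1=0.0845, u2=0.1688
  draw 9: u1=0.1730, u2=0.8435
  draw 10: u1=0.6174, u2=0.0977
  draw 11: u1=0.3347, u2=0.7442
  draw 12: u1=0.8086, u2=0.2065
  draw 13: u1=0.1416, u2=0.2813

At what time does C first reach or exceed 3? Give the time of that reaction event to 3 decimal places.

t=0.000: M=3 D=5 C=2
Draw 1: a1=4.875, a2=1.110, a3=2.496, a4=0.712, a5=0.759, a0=9.952; τ=−ln(0.3246)/9.952=0.113 → t=0.113; u2·a0=0.7714·9.952=7.677; a1+a2=5.985 < 7.677 ≤ a1+…+a3=8.481 → R3 fires; M=2 D=5 C=2
Draw 2: a1=3.250, a2=0.740, a3=1.664, a4=0.712, a5=0.506, a0=6.872; τ=−ln(0.5110)/6.872=0.098 → t=0.211; u2·a0=0.3970·6.872=2.728 ≤ a1=3.250 → R1 fires; M=1 D=4 C=3
Draw 3: a1=1.300, a2=0.555, a3=1.248, a4=1.068, a5=0.253, a0=4.424; τ=−ln(0.4369)/4.424=0.187 → t=0.398; u2·a0=0.3861·4.424=1.708; a1=1.300 < 1.708 ≤ a1+a2=1.855 → R2 fires; M=0 D=4 C=4
Draw 4: a1=0.000, a2=0.000, a3=0.000, a4=1.424, a5=0.000, a0=1.424; τ=−ln(0.1776)/1.424=1.214 → t=1.612; u2·a0=0.5782·1.424=0.823; a1+…+a3=0.000 < 0.823 ≤ a1+…+a4=1.424 → R4 fires; M=1 D=6 C=3
Draw 5: a1=1.950, a2=0.555, a3=1.248, a4=1.068, a5=0.253, a0=5.074; τ=−ln(0.3837)/5.074=0.189 → t=1.800; u2·a0=0.5692·5.074=2.888; a1+a2=2.505 < 2.888 ≤ a1+…+a3=3.753 → R3 fires; M=0 D=6 C=3
Draw 6: a1=0.000, a2=0.000, a3=0.000, a4=1.068, a5=0.000, a0=1.068; τ=−ln(0.4225)/1.068=0.807 → t=2.607; u2·a0=0.1321·1.068=0.141; a1+…+a3=0.000 < 0.141 ≤ a1+…+a4=1.068 → R4 fires; M=1 D=8 C=2
Draw 7: a1=2.600, a2=0.370, a3=0.832, a4=0.712, a5=0.253, a0=4.767; τ=−ln(0.3145)/4.767=0.243 → t=2.850; u2·a0=0.1978·4.767=0.943 ≤ a1=2.600 → R1 fires; M=0 D=7 C=3
Draw 8: a1=0.000, a2=0.000, a3=0.000, a4=1.068, a5=0.000, a0=1.068; τ=−ln(0.0845)/1.068=2.314 → t=5.163; u2·a0=0.1688·1.068=0.180; a1+…+a3=0.000 < 0.180 ≤ a1+…+a4=1.068 → R4 fires; M=1 D=9 C=2
Draw 9: a1=2.925, a2=0.370, a3=0.832, a4=0.712, a5=0.253, a0=5.092; τ=−ln(0.1730)/5.092=0.345 → t=5.508; u2·a0=0.8435·5.092=4.295; a1+…+a3=4.127 < 4.295 ≤ a1+…+a4=4.839 → R4 fires; M=2 D=11 C=1
Draw 10: a1=7.150, a2=0.370, a3=0.832, a4=0.356, a5=0.506, a0=9.214; τ=−ln(0.6174)/9.214=0.052 → t=5.560; u2·a0=0.0977·9.214=0.900 ≤ a1=7.150 → R1 fires; M=1 D=10 C=2
Draw 11: a1=3.250, a2=0.370, a3=0.832, a4=0.712, a5=0.253, a0=5.417; τ=−ln(0.3347)/5.417=0.202 → t=5.762; u2·a0=0.7442·5.417=4.031; a1+a2=3.620 < 4.031 ≤ a1+…+a3=4.452 → R3 fires; M=0 D=10 C=2
Draw 12: a1=0.000, a2=0.000, a3=0.000, a4=0.712, a5=0.000, a0=0.712; τ=−ln(0.8086)/0.712=0.298 → t=6.061; u2·a0=0.2065·0.712=0.147; a1+…+a3=0.000 < 0.147 ≤ a1+…+a4=0.712 → R4 fires; M=1 D=12 C=1
Draw 13: a1=3.900, a2=0.185, a3=0.416, a4=0.356, a5=0.253, a0=5.110; τ=−ln(0.1416)/5.110=0.383 → t=6.443 > T=6.31: stop.
C first becomes ≥ 3 when it reaches 3 at the event at t=0.211.

Threshold first reached at t = 0.211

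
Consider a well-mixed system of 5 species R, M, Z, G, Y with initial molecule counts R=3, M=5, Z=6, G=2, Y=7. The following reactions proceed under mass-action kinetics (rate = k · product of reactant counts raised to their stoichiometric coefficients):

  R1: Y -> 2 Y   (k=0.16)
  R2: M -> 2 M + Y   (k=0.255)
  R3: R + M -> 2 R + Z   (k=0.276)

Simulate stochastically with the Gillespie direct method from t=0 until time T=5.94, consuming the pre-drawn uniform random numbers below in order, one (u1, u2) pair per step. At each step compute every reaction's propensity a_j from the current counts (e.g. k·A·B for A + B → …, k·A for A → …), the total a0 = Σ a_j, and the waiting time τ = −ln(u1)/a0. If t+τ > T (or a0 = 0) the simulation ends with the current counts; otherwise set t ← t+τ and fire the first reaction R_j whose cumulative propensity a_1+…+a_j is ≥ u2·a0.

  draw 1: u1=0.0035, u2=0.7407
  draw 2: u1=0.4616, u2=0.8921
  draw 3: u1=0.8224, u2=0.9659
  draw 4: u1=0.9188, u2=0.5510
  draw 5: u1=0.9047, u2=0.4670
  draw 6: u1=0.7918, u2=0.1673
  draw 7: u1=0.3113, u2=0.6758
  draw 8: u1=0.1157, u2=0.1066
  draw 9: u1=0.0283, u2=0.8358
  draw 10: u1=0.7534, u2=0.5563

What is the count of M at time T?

t=0.000: R=3 M=5 Z=6 G=2 Y=7
Draw 1: a1=1.120, a2=1.275, a3=4.140, a0=6.535; τ=−ln(0.0035)/6.535=0.865 → t=0.865; u2·a0=0.7407·6.535=4.840; a1+a2=2.395 < 4.840 ≤ a1+…+a3=6.535 → R3 fires; R=4 M=4 Z=7 G=2 Y=7
Draw 2: a1=1.120, a2=1.020, a3=4.416, a0=6.556; τ=−ln(0.4616)/6.556=0.118 → t=0.983; u2·a0=0.8921·6.556=5.849; a1+a2=2.140 < 5.849 ≤ a1+…+a3=6.556 → R3 fires; R=5 M=3 Z=8 G=2 Y=7
Draw 3: a1=1.120, a2=0.765, a3=4.140, a0=6.025; τ=−ln(0.8224)/6.025=0.032 → t=1.016; u2·a0=0.9659·6.025=5.820; a1+a2=1.885 < 5.820 ≤ a1+…+a3=6.025 → R3 fires; R=6 M=2 Z=9 G=2 Y=7
Draw 4: a1=1.120, a2=0.510, a3=3.312, a0=4.942; τ=−ln(0.9188)/4.942=0.017 → t=1.033; u2·a0=0.5510·4.942=2.723; a1+a2=1.630 < 2.723 ≤ a1+…+a3=4.942 → R3 fires; R=7 M=1 Z=10 G=2 Y=7
Draw 5: a1=1.120, a2=0.255, a3=1.932, a0=3.307; τ=−ln(0.9047)/3.307=0.030 → t=1.063; u2·a0=0.4670·3.307=1.544; a1+a2=1.375 < 1.544 ≤ a1+…+a3=3.307 → R3 fires; R=8 M=0 Z=11 G=2 Y=7
Draw 6: a1=1.120, a2=0.000, a3=0.000, a0=1.120; τ=−ln(0.7918)/1.120=0.208 → t=1.272; u2·a0=0.1673·1.120=0.187 ≤ a1=1.120 → R1 fires; R=8 M=0 Z=11 G=2 Y=8
Draw 7: a1=1.280, a2=0.000, a3=0.000, a0=1.280; τ=−ln(0.3113)/1.280=0.912 → t=2.183; u2·a0=0.6758·1.280=0.865 ≤ a1=1.280 → R1 fires; R=8 M=0 Z=11 G=2 Y=9
Draw 8: a1=1.440, a2=0.000, a3=0.000, a0=1.440; τ=−ln(0.1157)/1.440=1.498 → t=3.681; u2·a0=0.1066·1.440=0.154 ≤ a1=1.440 → R1 fires; R=8 M=0 Z=11 G=2 Y=10
Draw 9: a1=1.600, a2=0.000, a3=0.000, a0=1.600; τ=−ln(0.0283)/1.600=2.228 → t=5.909; u2·a0=0.8358·1.600=1.337 ≤ a1=1.600 → R1 fires; R=8 M=0 Z=11 G=2 Y=11
Draw 10: a1=1.760, a2=0.000, a3=0.000, a0=1.760; τ=−ln(0.7534)/1.760=0.161 → t=6.070 > T=5.94: stop.
Read off M at T=5.94: 0

M at T = 0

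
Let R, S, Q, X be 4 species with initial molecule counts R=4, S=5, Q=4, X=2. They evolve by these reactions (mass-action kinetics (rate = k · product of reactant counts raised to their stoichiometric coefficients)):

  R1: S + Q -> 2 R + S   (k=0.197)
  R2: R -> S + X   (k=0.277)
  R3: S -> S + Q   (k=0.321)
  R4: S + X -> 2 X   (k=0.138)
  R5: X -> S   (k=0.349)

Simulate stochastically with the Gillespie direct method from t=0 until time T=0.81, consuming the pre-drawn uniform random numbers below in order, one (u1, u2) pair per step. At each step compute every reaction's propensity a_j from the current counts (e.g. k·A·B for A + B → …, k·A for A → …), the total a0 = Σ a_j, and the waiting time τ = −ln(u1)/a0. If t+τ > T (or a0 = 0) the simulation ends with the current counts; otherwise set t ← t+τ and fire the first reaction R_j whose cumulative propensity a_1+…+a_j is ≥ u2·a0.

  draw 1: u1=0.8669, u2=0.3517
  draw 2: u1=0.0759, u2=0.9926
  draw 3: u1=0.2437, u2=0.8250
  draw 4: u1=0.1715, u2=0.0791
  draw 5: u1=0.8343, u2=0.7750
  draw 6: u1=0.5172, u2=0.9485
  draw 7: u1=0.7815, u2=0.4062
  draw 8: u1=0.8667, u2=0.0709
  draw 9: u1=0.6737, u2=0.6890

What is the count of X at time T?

X at T = 3

t=0.000: R=4 S=5 Q=4 X=2
Draw 1: a1=3.940, a2=1.108, a3=1.605, a4=1.380, a5=0.698, a0=8.731; τ=−ln(0.8669)/8.731=0.016 → t=0.016; u2·a0=0.3517·8.731=3.071 ≤ a1=3.940 → R1 fires; R=6 S=5 Q=3 X=2
Draw 2: a1=2.955, a2=1.662, a3=1.605, a4=1.380, a5=0.698, a0=8.300; τ=−ln(0.0759)/8.300=0.311 → t=0.327; u2·a0=0.9926·8.300=8.239; a1+…+a4=7.602 < 8.239 ≤ a1+…+a5=8.300 → R5 fires; R=6 S=6 Q=3 X=1
Draw 3: a1=3.546, a2=1.662, a3=1.926, a4=0.828, a5=0.349, a0=8.311; τ=−ln(0.2437)/8.311=0.170 → t=0.497; u2·a0=0.8250·8.311=6.857; a1+a2=5.208 < 6.857 ≤ a1+…+a3=7.134 → R3 fires; R=6 S=6 Q=4 X=1
Draw 4: a1=4.728, a2=1.662, a3=1.926, a4=0.828, a5=0.349, a0=9.493; τ=−ln(0.1715)/9.493=0.186 → t=0.683; u2·a0=0.0791·9.493=0.751 ≤ a1=4.728 → R1 fires; R=8 S=6 Q=3 X=1
Draw 5: a1=3.546, a2=2.216, a3=1.926, a4=0.828, a5=0.349, a0=8.865; τ=−ln(0.8343)/8.865=0.020 → t=0.703; u2·a0=0.7750·8.865=6.870; a1+a2=5.762 < 6.870 ≤ a1+…+a3=7.688 → R3 fires; R=8 S=6 Q=4 X=1
Draw 6: a1=4.728, a2=2.216, a3=1.926, a4=0.828, a5=0.349, a0=10.047; τ=−ln(0.5172)/10.047=0.066 → t=0.769; u2·a0=0.9485·10.047=9.530; a1+…+a3=8.870 < 9.530 ≤ a1+…+a4=9.698 → R4 fires; R=8 S=5 Q=4 X=2
Draw 7: a1=3.940, a2=2.216, a3=1.605, a4=1.380, a5=0.698, a0=9.839; τ=−ln(0.7815)/9.839=0.025 → t=0.794; u2·a0=0.4062·9.839=3.997; a1=3.940 < 3.997 ≤ a1+a2=6.156 → R2 fires; R=7 S=6 Q=4 X=3
Draw 8: a1=4.728, a2=1.939, a3=1.926, a4=2.484, a5=1.047, a0=12.124; τ=−ln(0.8667)/12.124=0.012 → t=0.806; u2·a0=0.0709·12.124=0.860 ≤ a1=4.728 → R1 fires; R=9 S=6 Q=3 X=3
Draw 9: a1=3.546, a2=2.493, a3=1.926, a4=2.484, a5=1.047, a0=11.496; τ=−ln(0.6737)/11.496=0.034 → t=0.840 > T=0.81: stop.
Read off X at T=0.81: 3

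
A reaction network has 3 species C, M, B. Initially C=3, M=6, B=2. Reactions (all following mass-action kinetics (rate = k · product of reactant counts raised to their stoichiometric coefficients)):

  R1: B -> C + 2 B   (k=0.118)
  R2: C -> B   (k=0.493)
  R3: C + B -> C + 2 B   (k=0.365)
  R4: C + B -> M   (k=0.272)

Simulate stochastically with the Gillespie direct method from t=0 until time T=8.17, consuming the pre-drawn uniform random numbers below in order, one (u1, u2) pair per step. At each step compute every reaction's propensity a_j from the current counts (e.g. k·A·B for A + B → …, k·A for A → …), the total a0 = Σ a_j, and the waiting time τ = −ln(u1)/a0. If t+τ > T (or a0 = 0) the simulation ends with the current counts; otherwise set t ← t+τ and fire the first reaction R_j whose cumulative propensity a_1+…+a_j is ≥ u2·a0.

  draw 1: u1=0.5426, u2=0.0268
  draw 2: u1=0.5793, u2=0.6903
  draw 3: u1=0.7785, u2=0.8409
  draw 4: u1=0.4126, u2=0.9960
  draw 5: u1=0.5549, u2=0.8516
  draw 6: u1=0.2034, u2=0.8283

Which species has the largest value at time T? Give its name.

Dominant species at T: M

t=0.000: C=3 M=6 B=2
Draw 1: a1=0.236, a2=1.479, a3=2.190, a4=1.632, a0=5.537; τ=−ln(0.5426)/5.537=0.110 → t=0.110; u2·a0=0.0268·5.537=0.148 ≤ a1=0.236 → R1 fires; C=4 M=6 B=3
Draw 2: a1=0.354, a2=1.972, a3=4.380, a4=3.264, a0=9.970; τ=−ln(0.5793)/9.970=0.055 → t=0.165; u2·a0=0.6903·9.970=6.882; a1+…+a3=6.706 < 6.882 ≤ a1+…+a4=9.970 → R4 fires; C=3 M=7 B=2
Draw 3: a1=0.236, a2=1.479, a3=2.190, a4=1.632, a0=5.537; τ=−ln(0.7785)/5.537=0.045 → t=0.210; u2·a0=0.8409·5.537=4.656; a1+…+a3=3.905 < 4.656 ≤ a1+…+a4=5.537 → R4 fires; C=2 M=8 B=1
Draw 4: a1=0.118, a2=0.986, a3=0.730, a4=0.544, a0=2.378; τ=−ln(0.4126)/2.378=0.372 → t=0.583; u2·a0=0.9960·2.378=2.368; a1+…+a3=1.834 < 2.368 ≤ a1+…+a4=2.378 → R4 fires; C=1 M=9 B=0
Draw 5: a1=0.000, a2=0.493, a3=0.000, a4=0.000, a0=0.493; τ=−ln(0.5549)/0.493=1.195 → t=1.777; u2·a0=0.8516·0.493=0.420; a1=0.000 < 0.420 ≤ a1+a2=0.493 → R2 fires; C=0 M=9 B=1
Draw 6: a1=0.118, a2=0.000, a3=0.000, a4=0.000, a0=0.118; τ=−ln(0.2034)/0.118=13.496 → t=15.274 > T=8.17: stop.
At T=8.17: C=0 M=9 B=1; the largest is M.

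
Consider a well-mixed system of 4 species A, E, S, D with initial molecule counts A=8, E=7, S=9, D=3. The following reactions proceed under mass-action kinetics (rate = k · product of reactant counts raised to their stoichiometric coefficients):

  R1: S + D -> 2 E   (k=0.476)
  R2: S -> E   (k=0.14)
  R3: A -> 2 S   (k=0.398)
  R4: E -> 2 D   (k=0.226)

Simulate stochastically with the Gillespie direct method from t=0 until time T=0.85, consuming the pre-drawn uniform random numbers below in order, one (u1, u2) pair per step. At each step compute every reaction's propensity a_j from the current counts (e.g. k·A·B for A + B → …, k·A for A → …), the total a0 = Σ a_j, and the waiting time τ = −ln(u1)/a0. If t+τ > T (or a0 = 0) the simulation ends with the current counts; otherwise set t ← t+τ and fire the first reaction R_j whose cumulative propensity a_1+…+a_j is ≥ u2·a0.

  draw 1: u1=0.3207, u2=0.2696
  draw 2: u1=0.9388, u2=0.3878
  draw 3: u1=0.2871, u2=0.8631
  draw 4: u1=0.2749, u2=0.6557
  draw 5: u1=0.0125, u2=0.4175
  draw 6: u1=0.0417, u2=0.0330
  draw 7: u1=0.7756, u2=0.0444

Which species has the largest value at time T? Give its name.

Dominant species at T: E

t=0.000: A=8 E=7 S=9 D=3
Draw 1: a1=12.852, a2=1.260, a3=3.184, a4=1.582, a0=18.878; τ=−ln(0.3207)/18.878=0.060 → t=0.060; u2·a0=0.2696·18.878=5.090 ≤ a1=12.852 → R1 fires; A=8 E=9 S=8 D=2
Draw 2: a1=7.616, a2=1.120, a3=3.184, a4=2.034, a0=13.954; τ=−ln(0.9388)/13.954=0.005 → t=0.065; u2·a0=0.3878·13.954=5.411 ≤ a1=7.616 → R1 fires; A=8 E=11 S=7 D=1
Draw 3: a1=3.332, a2=0.980, a3=3.184, a4=2.486, a0=9.982; τ=−ln(0.2871)/9.982=0.125 → t=0.190; u2·a0=0.8631·9.982=8.615; a1+…+a3=7.496 < 8.615 ≤ a1+…+a4=9.982 → R4 fires; A=8 E=10 S=7 D=3
Draw 4: a1=9.996, a2=0.980, a3=3.184, a4=2.260, a0=16.420; τ=−ln(0.2749)/16.420=0.079 → t=0.268; u2·a0=0.6557·16.420=10.767; a1=9.996 < 10.767 ≤ a1+a2=10.976 → R2 fires; A=8 E=11 S=6 D=3
Draw 5: a1=8.568, a2=0.840, a3=3.184, a4=2.486, a0=15.078; τ=−ln(0.0125)/15.078=0.291 → t=0.559; u2·a0=0.4175·15.078=6.295 ≤ a1=8.568 → R1 fires; A=8 E=13 S=5 D=2
Draw 6: a1=4.760, a2=0.700, a3=3.184, a4=2.938, a0=11.582; τ=−ln(0.0417)/11.582=0.274 → t=0.833; u2·a0=0.0330·11.582=0.382 ≤ a1=4.760 → R1 fires; A=8 E=15 S=4 D=1
Draw 7: a1=1.904, a2=0.560, a3=3.184, a4=3.390, a0=9.038; τ=−ln(0.7756)/9.038=0.028 → t=0.861 > T=0.85: stop.
At T=0.85: A=8 E=15 S=4 D=1; the largest is E.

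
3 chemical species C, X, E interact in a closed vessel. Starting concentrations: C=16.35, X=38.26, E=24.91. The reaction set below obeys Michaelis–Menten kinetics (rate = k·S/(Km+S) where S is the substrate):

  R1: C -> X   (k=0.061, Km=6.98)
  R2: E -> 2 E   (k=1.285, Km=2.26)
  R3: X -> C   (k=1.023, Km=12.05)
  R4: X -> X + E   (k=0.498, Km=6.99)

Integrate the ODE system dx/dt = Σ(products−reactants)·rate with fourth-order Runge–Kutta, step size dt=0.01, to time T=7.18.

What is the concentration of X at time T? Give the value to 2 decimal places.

RK4 with dt=0.01: 718 steps to T=7.18. Trajectory (selected grid times):
t=0.00: C=16.35 X=38.26 E=24.91
t=0.80: C=16.94 X=37.67 E=26.19
t=1.60: C=17.52 X=37.09 E=27.47
t=2.39: C=18.10 X=36.51 E=28.74
t=3.19: C=18.67 X=35.94 E=30.03
t=3.99: C=19.25 X=35.36 E=31.32
t=4.79: C=19.82 X=34.79 E=32.62
t=5.58: C=20.39 X=34.22 E=33.89
t=6.38: C=20.95 X=33.66 E=35.19
t=7.18: C=21.52 X=33.09 E=36.49
Read off X at T=7.18: 33.09

X at T = 33.09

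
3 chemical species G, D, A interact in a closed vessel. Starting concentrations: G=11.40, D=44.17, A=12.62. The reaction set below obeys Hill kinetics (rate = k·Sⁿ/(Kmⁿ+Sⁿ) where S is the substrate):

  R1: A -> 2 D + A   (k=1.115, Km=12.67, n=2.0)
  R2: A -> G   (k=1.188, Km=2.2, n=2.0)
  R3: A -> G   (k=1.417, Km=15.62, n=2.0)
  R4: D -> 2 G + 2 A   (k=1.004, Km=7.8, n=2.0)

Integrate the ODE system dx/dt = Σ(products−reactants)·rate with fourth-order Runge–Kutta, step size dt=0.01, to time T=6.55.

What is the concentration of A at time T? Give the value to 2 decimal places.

RK4 with dt=0.01: 655 steps to T=6.55. Trajectory (selected grid times):
t=0.00: G=11.40 D=44.17 A=12.62
t=0.73: G=14.08 D=44.28 A=12.79
t=1.46: G=16.76 D=44.39 A=12.95
t=2.18: G=19.41 D=44.51 A=13.10
t=2.91: G=22.11 D=44.65 A=13.25
t=3.64: G=24.81 D=44.79 A=13.39
t=4.37: G=27.52 D=44.94 A=13.53
t=5.09: G=30.19 D=45.10 A=13.66
t=5.82: G=32.91 D=45.27 A=13.79
t=6.55: G=35.64 D=45.44 A=13.91
Read off A at T=6.55: 13.91

A at T = 13.91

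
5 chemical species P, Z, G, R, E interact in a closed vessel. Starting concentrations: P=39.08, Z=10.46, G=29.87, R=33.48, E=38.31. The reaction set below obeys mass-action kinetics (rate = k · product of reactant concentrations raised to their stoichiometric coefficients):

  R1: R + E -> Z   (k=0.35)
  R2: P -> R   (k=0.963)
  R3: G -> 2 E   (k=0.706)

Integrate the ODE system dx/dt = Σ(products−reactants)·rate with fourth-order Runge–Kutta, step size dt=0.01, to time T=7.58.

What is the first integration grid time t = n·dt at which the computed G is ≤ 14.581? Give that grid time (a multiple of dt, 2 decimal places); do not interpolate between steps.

RK4 with dt=0.01: 758 steps to T=7.58. Trajectory (selected grid times):
t=0.00: P=39.08 Z=10.46 G=29.87 R=33.48 E=38.31
t=0.84: P=17.40 Z=61.29 G=16.51 R=4.32 E=14.20
t=1.01: P=14.78 Z=64.66 G=14.64 R=3.58 E=14.57
t=1.02: P=14.63 Z=64.85 G=14.54 R=3.54 E=14.59
t=1.68: P=7.75 Z=73.65 G=9.12 R=1.62 E=16.62
t=2.53: P=3.42 Z=79.02 G=5.01 R=0.58 E=19.48
t=3.37: P=1.52 Z=81.27 G=2.77 R=0.23 E=21.70
t=4.21: P=0.68 Z=82.25 G=1.53 R=0.09 E=23.20
t=5.05: P=0.30 Z=82.68 G=0.84 R=0.04 E=24.14
t=5.90: P=0.13 Z=82.87 G=0.46 R=0.02 E=24.71
t=6.74: P=0.06 Z=82.95 G=0.26 R=0.01 E=25.04
t=7.58: P=0.03 Z=82.99 G=0.14 R=0.00 E=25.24
G(1.01)=14.641 > 14.581 but G(1.02)=14.538 ≤ 14.581, so the first grid time is t=1.02.

Threshold first reached at t = 1.02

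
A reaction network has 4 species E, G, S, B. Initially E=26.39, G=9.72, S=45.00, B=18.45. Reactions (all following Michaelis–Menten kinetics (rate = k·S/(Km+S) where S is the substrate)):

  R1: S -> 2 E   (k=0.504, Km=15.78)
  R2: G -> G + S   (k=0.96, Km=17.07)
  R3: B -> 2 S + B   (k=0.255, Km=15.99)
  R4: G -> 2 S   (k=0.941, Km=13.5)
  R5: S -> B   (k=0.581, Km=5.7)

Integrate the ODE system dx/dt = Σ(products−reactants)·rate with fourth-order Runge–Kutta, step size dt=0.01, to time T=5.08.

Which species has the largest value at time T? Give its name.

RK4 with dt=0.01: 508 steps to T=5.08. Trajectory (selected grid times):
t=0.00: E=26.39 G=9.72 S=45.00 B=18.45
t=0.56: E=26.81 G=9.50 S=45.29 B=18.74
t=1.13: E=27.23 G=9.28 S=45.57 B=19.03
t=1.69: E=27.65 G=9.07 S=45.84 B=19.32
t=2.26: E=28.08 G=8.85 S=46.11 B=19.62
t=2.82: E=28.50 G=8.65 S=46.36 B=19.91
t=3.39: E=28.93 G=8.44 S=46.61 B=20.20
t=3.95: E=29.35 G=8.24 S=46.85 B=20.49
t=4.52: E=29.78 G=8.04 S=47.09 B=20.79
t=5.08: E=30.21 G=7.84 S=47.31 B=21.08
At T=5.08: E=30.21 G=7.84 S=47.31 B=21.08; the largest is S.

Dominant species at T: S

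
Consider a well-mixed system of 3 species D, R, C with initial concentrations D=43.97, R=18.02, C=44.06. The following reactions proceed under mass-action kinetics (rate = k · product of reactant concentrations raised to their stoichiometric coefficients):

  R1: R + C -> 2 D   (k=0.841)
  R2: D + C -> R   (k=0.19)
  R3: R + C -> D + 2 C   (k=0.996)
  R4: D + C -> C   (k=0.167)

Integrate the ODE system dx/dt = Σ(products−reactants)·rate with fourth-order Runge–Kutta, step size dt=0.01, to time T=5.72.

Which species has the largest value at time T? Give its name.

RK4 with dt=0.01: 572 steps to T=5.72. Trajectory (selected grid times):
t=0.00: D=43.97 R=18.02 C=44.06
t=0.64: D=42.87 R=4.61 C=0.28
t=1.27: D=42.76 R=4.60 C=0.00
t=1.91: D=42.75 R=4.60 C=0.00
t=2.54: D=42.75 R=4.60 C=0.00
t=3.18: D=42.75 R=4.60 C=0.00
t=3.81: D=42.75 R=4.60 C=0.00
t=4.45: D=42.75 R=4.60 C=0.00
t=5.08: D=42.75 R=4.60 C=0.00
t=5.72: D=42.75 R=4.60 C=0.00
At T=5.72: D=42.75 R=4.60 C=0.00; the largest is D.

Dominant species at T: D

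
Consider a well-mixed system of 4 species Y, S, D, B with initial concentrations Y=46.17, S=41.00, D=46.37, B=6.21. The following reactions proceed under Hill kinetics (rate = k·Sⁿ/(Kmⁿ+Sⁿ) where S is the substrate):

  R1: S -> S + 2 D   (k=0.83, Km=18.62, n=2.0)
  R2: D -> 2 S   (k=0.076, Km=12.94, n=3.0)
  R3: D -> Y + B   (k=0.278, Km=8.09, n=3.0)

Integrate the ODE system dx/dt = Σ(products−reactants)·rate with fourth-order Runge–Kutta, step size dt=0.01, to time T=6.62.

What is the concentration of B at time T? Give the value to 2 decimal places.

RK4 with dt=0.01: 662 steps to T=6.62. Trajectory (selected grid times):
t=0.00: Y=46.17 S=41.00 D=46.37 B=6.21
t=0.74: Y=46.37 S=41.11 D=47.13 B=6.41
t=1.47: Y=46.58 S=41.22 D=47.88 B=6.62
t=2.21: Y=46.78 S=41.33 D=48.64 B=6.82
t=2.94: Y=46.98 S=41.44 D=49.39 B=7.02
t=3.68: Y=47.19 S=41.55 D=50.15 B=7.23
t=4.41: Y=47.39 S=41.66 D=50.91 B=7.43
t=5.15: Y=47.60 S=41.77 D=51.67 B=7.64
t=5.88: Y=47.80 S=41.88 D=52.42 B=7.84
t=6.62: Y=48.00 S=41.99 D=53.19 B=8.04
Read off B at T=6.62: 8.04

B at T = 8.04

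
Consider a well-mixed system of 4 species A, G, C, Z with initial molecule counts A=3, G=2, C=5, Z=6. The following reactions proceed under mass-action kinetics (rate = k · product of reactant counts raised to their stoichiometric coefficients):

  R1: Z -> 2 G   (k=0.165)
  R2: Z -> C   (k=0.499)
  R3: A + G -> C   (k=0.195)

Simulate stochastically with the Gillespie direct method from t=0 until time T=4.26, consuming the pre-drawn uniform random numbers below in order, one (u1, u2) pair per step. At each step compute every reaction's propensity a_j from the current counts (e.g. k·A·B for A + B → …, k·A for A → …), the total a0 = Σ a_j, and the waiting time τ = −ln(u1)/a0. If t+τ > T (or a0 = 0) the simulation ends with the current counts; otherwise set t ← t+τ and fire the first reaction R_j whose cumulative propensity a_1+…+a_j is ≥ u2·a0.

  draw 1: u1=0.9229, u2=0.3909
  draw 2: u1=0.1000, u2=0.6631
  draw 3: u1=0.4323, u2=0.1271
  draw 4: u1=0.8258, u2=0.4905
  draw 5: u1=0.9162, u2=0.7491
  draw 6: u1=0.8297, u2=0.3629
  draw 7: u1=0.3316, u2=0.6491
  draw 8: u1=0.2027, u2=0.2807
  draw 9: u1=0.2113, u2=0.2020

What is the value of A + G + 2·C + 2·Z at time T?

Value at T = 27

Check how each reaction changes W = A + G + 2·C + 2·Z (weight of products minus weight of reactants):
R1: Z -> 2 G: (1·2) − (2·1) = 2 − 2 = 0
R2: Z -> C: (2·1) − (2·1) = 2 − 2 = 0
R3: A + G -> C: (2·1) − (1·1 + 1·1) = 2 − 2 = 0
Every reaction leaves W unchanged, so W is conserved and no simulation is needed: W(T) = W(0) = 3 + 2 + 2·5 + 2·6 = 27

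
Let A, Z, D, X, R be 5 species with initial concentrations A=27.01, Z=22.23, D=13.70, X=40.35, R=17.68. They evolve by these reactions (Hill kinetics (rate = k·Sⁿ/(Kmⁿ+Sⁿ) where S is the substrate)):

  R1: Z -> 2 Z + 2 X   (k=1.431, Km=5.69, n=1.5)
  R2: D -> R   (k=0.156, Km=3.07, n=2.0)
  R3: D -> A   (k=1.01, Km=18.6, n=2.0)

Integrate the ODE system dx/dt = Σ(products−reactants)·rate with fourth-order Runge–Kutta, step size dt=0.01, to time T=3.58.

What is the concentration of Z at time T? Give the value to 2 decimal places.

RK4 with dt=0.01: 358 steps to T=3.58. Trajectory (selected grid times):
t=0.00: A=27.01 Z=22.23 D=13.70 X=40.35 R=17.68
t=0.40: A=27.15 Z=22.74 D=13.50 X=41.37 R=17.74
t=0.80: A=27.29 Z=23.25 D=13.30 X=42.38 R=17.80
t=1.19: A=27.42 Z=23.75 D=13.11 X=43.38 R=17.86
t=1.59: A=27.55 Z=24.26 D=12.92 X=44.41 R=17.92
t=1.99: A=27.68 Z=24.77 D=12.73 X=45.44 R=17.97
t=2.39: A=27.81 Z=25.29 D=12.55 X=46.47 R=18.03
t=2.78: A=27.93 Z=25.80 D=12.37 X=47.48 R=18.09
t=3.18: A=28.06 Z=26.31 D=12.18 X=48.52 R=18.15
t=3.58: A=28.18 Z=26.84 D=12.01 X=49.56 R=18.21
Read off Z at T=3.58: 26.84

Z at T = 26.84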